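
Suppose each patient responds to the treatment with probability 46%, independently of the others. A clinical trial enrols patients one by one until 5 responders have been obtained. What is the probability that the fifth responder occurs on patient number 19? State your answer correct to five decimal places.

0.01130

Y = trial on which the fifth success occurs; negative binomial, r=5, p=0.46.
P(Y=19) = C(18,4) · p^5 · (1−p)^14
= 3060 · 0.020596 · 0.00017927 = 0.0112986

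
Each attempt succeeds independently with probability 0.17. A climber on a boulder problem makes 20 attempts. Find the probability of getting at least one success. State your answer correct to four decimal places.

P(at least one) = 1 − P(none) = 1 − (1 − 0.17)^20
= 1 − 0.024075 = 0.975925

0.9759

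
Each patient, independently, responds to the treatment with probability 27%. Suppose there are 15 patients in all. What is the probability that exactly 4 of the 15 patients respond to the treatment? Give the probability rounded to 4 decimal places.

0.2276

X ~ Binomial(n=15, p=0.27).
P(X=4) = C(15,4) · p^4 · (1−p)^11
= 1365 · 0.0053144 · 0.031373 = 0.227583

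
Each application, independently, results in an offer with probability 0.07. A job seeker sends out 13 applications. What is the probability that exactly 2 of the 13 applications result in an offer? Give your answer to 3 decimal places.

0.172

X ~ Binomial(n=13, p=0.07).
P(X=2) = C(13,2) · p^2 · (1−p)^11
= 78 · 0.0049 · 0.4501 = 0.17203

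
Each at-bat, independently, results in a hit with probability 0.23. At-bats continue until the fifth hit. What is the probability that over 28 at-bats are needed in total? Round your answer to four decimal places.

0.1946

Needing more than 28 at-bats ⇔ fewer than 5 successes in the first 28. With X ~ Binomial(28, 0.23), P(Y > 28) = P(X ≤ 4).
  k=0: C(28,0)·0.23^0·0.77^28 = 0.000663
  k=1: C(28,1)·0.23^1·0.77^27 = 0.005548
  k=2: C(28,2)·0.23^2·0.77^26 = 0.022372
  k=3: C(28,3)·0.23^3·0.77^25 = 0.057916
  k=4: C(28,4)·0.23^4·0.77^24 = 0.108122
P(X ≤ 4) = 0.194621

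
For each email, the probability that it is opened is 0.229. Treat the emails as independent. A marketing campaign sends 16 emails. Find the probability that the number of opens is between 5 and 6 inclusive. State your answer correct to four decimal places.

0.2431

X ~ Binomial(16, 0.229); P(5 ≤ X ≤ 6) = Σ C(16,k) p^k (1−p)^(16−k) over k:
  k=5: C(16,5)·0.229^5·0.771^11 = 0.157419
  k=6: C(16,6)·0.229^6·0.771^10 = 0.085720
Total = 0.243139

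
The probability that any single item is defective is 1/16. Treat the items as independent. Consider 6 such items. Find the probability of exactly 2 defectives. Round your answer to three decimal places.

X ~ Binomial(n=6, p=0.0625).
P(X=2) = C(6,2) · p^2 · (1−p)^4
= 15 · 0.0039062 · 0.77248 = 0.04526

0.045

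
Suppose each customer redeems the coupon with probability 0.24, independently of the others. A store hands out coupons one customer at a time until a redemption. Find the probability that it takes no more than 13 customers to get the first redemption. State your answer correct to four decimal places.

0.9718

Y = number of customers to the first success; geometric, p = 0.24.
P(Y ≤ 13) = 1 − (1−p)^13 = 1 − 0.028221 = 0.971779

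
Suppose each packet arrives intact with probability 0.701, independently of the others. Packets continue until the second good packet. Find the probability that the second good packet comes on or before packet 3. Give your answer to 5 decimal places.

0.78526

Finishing within 3 packets ⇔ at least 2 successes in the first 3. With X ~ Binomial(3, 0.701), P(Y ≤ 3) = 1 − P(X ≤ 1).
  k=0: C(3,0)·0.701^0·0.299^3 = 0.0267309
  k=1: C(3,1)·0.701^1·0.299^2 = 0.1880103
1 − 0.2147412 = 0.7852588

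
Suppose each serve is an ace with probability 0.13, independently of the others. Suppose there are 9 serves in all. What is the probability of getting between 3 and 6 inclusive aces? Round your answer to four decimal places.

X ~ Binomial(9, 0.13); P(3 ≤ X ≤ 6) = Σ C(9,k) p^k (1−p)^(9−k) over k:
  k=3: C(9,3)·0.13^3·0.87^6 = 0.080025
  k=4: C(9,4)·0.13^4·0.87^5 = 0.017937
  k=5: C(9,5)·0.13^5·0.87^4 = 0.002680
  k=6: C(9,6)·0.13^6·0.87^3 = 0.000267
Total = 0.100909

0.1009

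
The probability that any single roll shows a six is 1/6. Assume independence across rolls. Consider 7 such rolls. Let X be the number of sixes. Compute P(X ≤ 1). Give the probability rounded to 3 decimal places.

0.670

X ~ Binomial(7, 0.166667); P(X ≤ 1) = Σ C(7,k) p^k (1−p)^(7−k) over k:
  k=0: C(7,0)·0.166667^0·0.833333^7 = 0.27908
  k=1: C(7,1)·0.166667^1·0.833333^6 = 0.39071
Total = 0.66980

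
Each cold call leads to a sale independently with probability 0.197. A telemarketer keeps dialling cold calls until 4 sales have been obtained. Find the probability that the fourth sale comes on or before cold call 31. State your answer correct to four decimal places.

0.8855

Finishing within 31 cold calls ⇔ at least 4 successes in the first 31. With X ~ Binomial(31, 0.197), P(Y ≤ 31) = 1 − P(X ≤ 3).
  k=0: C(31,0)·0.197^0·0.803^31 = 0.001112
  k=1: C(31,1)·0.197^1·0.803^30 = 0.008459
  k=2: C(31,2)·0.197^2·0.803^29 = 0.031127
  k=3: C(31,3)·0.197^3·0.803^28 = 0.073818
1 − 0.114516 = 0.885484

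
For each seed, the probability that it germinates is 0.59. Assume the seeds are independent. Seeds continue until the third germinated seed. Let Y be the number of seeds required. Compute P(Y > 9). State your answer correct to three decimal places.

Needing more than 9 seeds ⇔ fewer than 3 successes in the first 9. With X ~ Binomial(9, 0.59), P(Y > 9) = P(X ≤ 2).
  k=0: C(9,0)·0.59^0·0.41^9 = 0.00033
  k=1: C(9,1)·0.59^1·0.41^8 = 0.00424
  k=2: C(9,2)·0.59^2·0.41^7 = 0.02441
P(X ≤ 2) = 0.02897

0.029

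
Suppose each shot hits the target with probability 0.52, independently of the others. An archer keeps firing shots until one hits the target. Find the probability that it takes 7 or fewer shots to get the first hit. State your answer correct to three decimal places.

Y = number of shots to the first success; geometric, p = 0.52.
P(Y ≤ 7) = 1 − (1−p)^7 = 1 − 0.00587 = 0.99413

0.994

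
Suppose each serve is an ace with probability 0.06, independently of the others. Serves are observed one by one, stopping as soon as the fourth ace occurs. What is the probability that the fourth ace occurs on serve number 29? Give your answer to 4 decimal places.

Y = trial on which the fourth success occurs; negative binomial, r=4, p=0.06.
P(Y=29) = C(28,3) · p^4 · (1−p)^25
= 3276 · 1.296e-05 · 0.21291 = 0.009040

0.0090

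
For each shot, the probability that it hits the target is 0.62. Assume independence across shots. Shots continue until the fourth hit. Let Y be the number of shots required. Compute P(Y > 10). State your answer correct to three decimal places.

0.041

Needing more than 10 shots ⇔ fewer than 4 successes in the first 10. With X ~ Binomial(10, 0.62), P(Y > 10) = P(X ≤ 3).
  k=0: C(10,0)·0.62^0·0.38^10 = 0.00006
  k=1: C(10,1)·0.62^1·0.38^9 = 0.00102
  k=2: C(10,2)·0.62^2·0.38^8 = 0.00752
  k=3: C(10,3)·0.62^3·0.38^7 = 0.03272
P(X ≤ 3) = 0.04133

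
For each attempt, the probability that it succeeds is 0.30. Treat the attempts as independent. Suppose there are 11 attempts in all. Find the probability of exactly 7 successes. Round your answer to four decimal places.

X ~ Binomial(n=11, p=0.30).
P(X=7) = C(11,7) · p^7 · (1−p)^4
= 330 · 0.0002187 · 0.2401 = 0.017328

0.0173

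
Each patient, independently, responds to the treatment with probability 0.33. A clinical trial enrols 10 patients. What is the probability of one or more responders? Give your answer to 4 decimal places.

0.9818

P(at least one) = 1 − P(none) = 1 − (1 − 0.33)^10
= 1 − 0.018228 = 0.981772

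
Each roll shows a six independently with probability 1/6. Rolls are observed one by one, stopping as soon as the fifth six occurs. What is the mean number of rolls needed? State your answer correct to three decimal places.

Y = total rolls until the fifth success; negative binomial with r=5, p=0.166667.
E[Y] = r / p = 5 / 0.166667 = 30.00000

30.000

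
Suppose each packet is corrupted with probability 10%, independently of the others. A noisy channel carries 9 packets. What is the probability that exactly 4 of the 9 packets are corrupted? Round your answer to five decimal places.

0.00744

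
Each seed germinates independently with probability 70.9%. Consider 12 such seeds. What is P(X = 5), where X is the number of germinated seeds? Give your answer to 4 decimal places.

0.0251

X ~ Binomial(n=12, p=0.709).
P(X=5) = C(12,5) · p^5 · (1−p)^7
= 792 · 0.17916 · 0.00017671 = 0.025073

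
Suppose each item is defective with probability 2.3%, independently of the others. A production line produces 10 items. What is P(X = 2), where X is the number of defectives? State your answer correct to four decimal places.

X ~ Binomial(n=10, p=0.023).
P(X=2) = C(10,2) · p^2 · (1−p)^8
= 45 · 0.000529 · 0.83015 = 0.019762

0.0198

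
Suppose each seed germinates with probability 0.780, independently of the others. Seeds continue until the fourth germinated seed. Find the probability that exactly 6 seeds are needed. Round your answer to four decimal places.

Y = trial on which the fourth success occurs; negative binomial, r=4, p=0.78.
P(Y=6) = C(5,3) · p^4 · (1−p)^2
= 10 · 0.37015 · 0.0484 = 0.179153

0.1792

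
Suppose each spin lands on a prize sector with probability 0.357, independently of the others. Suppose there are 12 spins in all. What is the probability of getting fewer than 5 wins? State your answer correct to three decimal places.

X ~ Binomial(12, 0.357); P(X ≤ 4) = Σ C(12,k) p^k (1−p)^(12−k) over k:
  k=0: C(12,0)·0.357^0·0.643^12 = 0.00499
  k=1: C(12,1)·0.357^1·0.643^11 = 0.03328
  k=2: C(12,2)·0.357^2·0.643^10 = 0.10162
  k=3: C(12,3)·0.357^3·0.643^9 = 0.18807
  k=4: C(12,4)·0.357^4·0.643^8 = 0.23494
Total = 0.56291

0.563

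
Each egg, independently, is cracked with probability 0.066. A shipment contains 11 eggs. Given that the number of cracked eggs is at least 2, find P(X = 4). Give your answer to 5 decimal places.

0.02406

X ~ Binomial(11, 0.066). Want P(X=4 | X≥2) = P(X=4) / P(X≥2).
P(X=4) = C(11,4)·0.066^4·0.934^7 = 0.0038826
P(X≥2) = 1 − 0.4718627 − 0.3667798 = 0.1613575
Ratio = 0.0038826 / 0.1613575 = 0.0240618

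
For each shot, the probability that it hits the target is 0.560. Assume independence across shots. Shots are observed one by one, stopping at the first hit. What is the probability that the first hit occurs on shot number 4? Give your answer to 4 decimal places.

Geometric (trials to first success), p = 0.56.
P(Y = 4) = (1−p)^3 · p = 0.085184 · 0.56 = 0.047703

0.0477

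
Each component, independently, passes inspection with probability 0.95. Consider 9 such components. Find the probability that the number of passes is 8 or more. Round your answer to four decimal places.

X ~ Binomial(9, 0.95); P(X ≥ 8) = Σ C(9,k) p^k (1−p)^(9−k) over k:
  k=8: C(9,8)·0.95^8·0.05^1 = 0.298539
  k=9: C(9,9)·0.95^9·0.05^0 = 0.630249
Total = 0.928789

0.9288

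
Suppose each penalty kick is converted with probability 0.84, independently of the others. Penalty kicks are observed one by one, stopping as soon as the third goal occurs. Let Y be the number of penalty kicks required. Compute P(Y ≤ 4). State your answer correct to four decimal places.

Finishing within 4 penalty kicks ⇔ at least 3 successes in the first 4. With X ~ Binomial(4, 0.84), P(Y ≤ 4) = 1 − P(X ≤ 2).
  k=0: C(4,0)·0.84^0·0.16^4 = 0.000655
  k=1: C(4,1)·0.84^1·0.16^3 = 0.013763
  k=2: C(4,2)·0.84^2·0.16^2 = 0.108380
1 − 0.122798 = 0.877202

0.8772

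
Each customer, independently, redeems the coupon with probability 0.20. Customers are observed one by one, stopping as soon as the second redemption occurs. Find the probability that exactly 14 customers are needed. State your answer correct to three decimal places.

0.036

Y = trial on which the second success occurs; negative binomial, r=2, p=0.20.
P(Y=14) = C(13,1) · p^2 · (1−p)^12
= 13 · 0.04 · 0.068719 = 0.03573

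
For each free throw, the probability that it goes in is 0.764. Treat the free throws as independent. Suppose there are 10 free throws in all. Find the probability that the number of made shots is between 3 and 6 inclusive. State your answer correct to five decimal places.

0.19211

X ~ Binomial(10, 0.764); P(3 ≤ X ≤ 6) = Σ C(10,k) p^k (1−p)^(10−k) over k:
  k=3: C(10,3)·0.764^3·0.236^7 = 0.0021820
  k=4: C(10,4)·0.764^4·0.236^6 = 0.0123613
  k=5: C(10,5)·0.764^5·0.236^5 = 0.0480206
  k=6: C(10,6)·0.764^6·0.236^4 = 0.1295470
Total = 0.1921109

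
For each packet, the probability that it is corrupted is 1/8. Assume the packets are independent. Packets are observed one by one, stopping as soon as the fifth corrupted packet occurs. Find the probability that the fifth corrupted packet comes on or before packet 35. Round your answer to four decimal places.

0.4487

Finishing within 35 packets ⇔ at least 5 successes in the first 35. With X ~ Binomial(35, 0.125), P(Y ≤ 35) = 1 − P(X ≤ 4).
  k=0: C(35,0)·0.125^0·0.875^35 = 0.009339
  k=1: C(35,1)·0.125^1·0.875^34 = 0.046693
  k=2: C(35,2)·0.125^2·0.875^33 = 0.113397
  k=3: C(35,3)·0.125^3·0.875^32 = 0.178196
  k=4: C(35,4)·0.125^4·0.875^31 = 0.203652
1 − 0.551277 = 0.448723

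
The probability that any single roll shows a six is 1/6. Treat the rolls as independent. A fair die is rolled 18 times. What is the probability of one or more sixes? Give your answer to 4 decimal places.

0.9624

P(at least one) = 1 − P(none) = 1 − (1 − 0.166667)^18
= 1 − 0.037561 = 0.962439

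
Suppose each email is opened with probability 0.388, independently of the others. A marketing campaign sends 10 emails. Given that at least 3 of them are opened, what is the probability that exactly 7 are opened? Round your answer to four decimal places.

X ~ Binomial(10, 0.388). Want P(X=7 | X≥3) = P(X=7) / P(X≥3).
P(X=7) = C(10,7)·0.388^7·0.612^3 = 0.036413
P(X≥3) = 1 − 0.007371 − 0.046730 − 0.133318 = 0.812582
Ratio = 0.036413 / 0.812582 = 0.044812

0.0448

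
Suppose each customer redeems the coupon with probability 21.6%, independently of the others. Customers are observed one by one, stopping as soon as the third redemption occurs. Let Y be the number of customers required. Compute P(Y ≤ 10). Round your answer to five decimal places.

Finishing within 10 customers ⇔ at least 3 successes in the first 10. With X ~ Binomial(10, 0.216), P(Y ≤ 10) = 1 − P(X ≤ 2).
  k=0: C(10,0)·0.216^0·0.784^10 = 0.0877325
  k=1: C(10,1)·0.216^1·0.784^9 = 0.2417121
  k=2: C(10,2)·0.216^2·0.784^8 = 0.2996736
1 − 0.6291182 = 0.3708818

0.37088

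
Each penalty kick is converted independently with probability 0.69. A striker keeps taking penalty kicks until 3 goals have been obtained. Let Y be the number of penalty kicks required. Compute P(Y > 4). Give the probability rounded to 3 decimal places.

0.366

Needing more than 4 penalty kicks ⇔ fewer than 3 successes in the first 4. With X ~ Binomial(4, 0.69), P(Y > 4) = P(X ≤ 2).
  k=0: C(4,0)·0.69^0·0.31^4 = 0.00924
  k=1: C(4,1)·0.69^1·0.31^3 = 0.08222
  k=2: C(4,2)·0.69^2·0.31^2 = 0.27452
P(X ≤ 2) = 0.36598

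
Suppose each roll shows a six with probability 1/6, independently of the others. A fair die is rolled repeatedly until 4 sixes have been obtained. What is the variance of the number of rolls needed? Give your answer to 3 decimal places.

Y = total rolls until the fourth success; negative binomial with r=4, p=0.166667.
Var(Y) = r(1−p)/p² = 4·0.833333 / 0.166667² = 120.00000

120.000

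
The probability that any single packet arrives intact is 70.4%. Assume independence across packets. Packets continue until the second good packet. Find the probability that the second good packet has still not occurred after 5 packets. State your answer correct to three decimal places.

0.029

Needing more than 5 packets ⇔ fewer than 2 successes in the first 5. With X ~ Binomial(5, 0.704), P(Y > 5) = P(X ≤ 1).
  k=0: C(5,0)·0.704^0·0.296^5 = 0.00227
  k=1: C(5,1)·0.704^1·0.296^4 = 0.02702
P(X ≤ 1) = 0.02929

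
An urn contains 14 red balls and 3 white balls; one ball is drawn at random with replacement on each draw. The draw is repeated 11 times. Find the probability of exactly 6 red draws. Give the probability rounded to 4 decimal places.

0.0247

X ~ Binomial(n=11, p=0.823529).
P(X=6) = C(11,6) · p^6 · (1−p)^5
= 462 · 0.31194 · 0.00017114 = 0.024665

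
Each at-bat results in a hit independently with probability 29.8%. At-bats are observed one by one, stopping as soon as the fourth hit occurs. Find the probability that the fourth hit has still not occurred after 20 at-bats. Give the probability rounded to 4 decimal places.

0.1106

Needing more than 20 at-bats ⇔ fewer than 4 successes in the first 20. With X ~ Binomial(20, 0.298), P(Y > 20) = P(X ≤ 3).
  k=0: C(20,0)·0.298^0·0.702^20 = 0.000845
  k=1: C(20,1)·0.298^1·0.702^19 = 0.007172
  k=2: C(20,2)·0.298^2·0.702^18 = 0.028924
  k=3: C(20,3)·0.298^3·0.702^17 = 0.073669
P(X ≤ 3) = 0.110610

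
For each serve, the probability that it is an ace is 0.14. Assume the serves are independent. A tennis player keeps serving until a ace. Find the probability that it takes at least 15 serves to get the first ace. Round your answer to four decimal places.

Y = number of serves to the first success; geometric, p = 0.14.
P(Y > 14) = P(first 14 all fail) = (1−p)^14 = 0.121054

0.1211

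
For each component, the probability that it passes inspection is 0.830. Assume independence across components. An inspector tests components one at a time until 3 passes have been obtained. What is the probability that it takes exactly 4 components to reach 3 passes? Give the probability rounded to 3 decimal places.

0.292

Y = trial on which the third success occurs; negative binomial, r=3, p=0.83.
P(Y=4) = C(3,2) · p^3 · (1−p)^1
= 3 · 0.57179 · 0.17 = 0.29161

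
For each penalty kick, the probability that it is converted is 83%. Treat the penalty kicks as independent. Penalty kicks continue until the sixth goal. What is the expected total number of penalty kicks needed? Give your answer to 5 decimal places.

7.22892

Y = total penalty kicks until the sixth success; negative binomial with r=6, p=0.83.
E[Y] = r / p = 6 / 0.83 = 7.2289157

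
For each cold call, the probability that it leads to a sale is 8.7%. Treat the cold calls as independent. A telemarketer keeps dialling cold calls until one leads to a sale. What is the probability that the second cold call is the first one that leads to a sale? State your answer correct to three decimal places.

Geometric (trials to first success), p = 0.087.
P(Y = 2) = (1−p)^1 · p = 0.913 · 0.087 = 0.07943

0.079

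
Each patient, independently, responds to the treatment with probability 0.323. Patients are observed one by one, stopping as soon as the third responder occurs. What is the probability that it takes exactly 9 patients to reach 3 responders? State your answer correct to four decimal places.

0.0908

Y = trial on which the third success occurs; negative binomial, r=3, p=0.323.
P(Y=9) = C(8,2) · p^3 · (1−p)^6
= 28 · 0.033698 · 0.096279 = 0.090844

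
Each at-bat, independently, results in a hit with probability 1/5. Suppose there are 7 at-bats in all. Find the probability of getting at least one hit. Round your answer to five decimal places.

P(at least one) = 1 − P(none) = 1 − (1 − 0.20)^7
= 1 − 0.2097152 = 0.7902848

0.79028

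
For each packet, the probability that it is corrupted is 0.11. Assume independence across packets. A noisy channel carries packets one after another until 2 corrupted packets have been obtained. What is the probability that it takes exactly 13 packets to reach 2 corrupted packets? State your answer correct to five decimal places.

Y = trial on which the second success occurs; negative binomial, r=2, p=0.11.
P(Y=13) = C(12,1) · p^2 · (1−p)^11
= 12 · 0.0121 · 0.27752 = 0.0402955

0.04030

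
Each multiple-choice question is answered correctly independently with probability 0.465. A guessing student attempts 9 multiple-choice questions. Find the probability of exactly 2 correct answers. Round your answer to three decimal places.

X ~ Binomial(n=9, p=0.465).
P(X=2) = C(9,2) · p^2 · (1−p)^7
= 36 · 0.21623 · 0.012545 = 0.09765

0.098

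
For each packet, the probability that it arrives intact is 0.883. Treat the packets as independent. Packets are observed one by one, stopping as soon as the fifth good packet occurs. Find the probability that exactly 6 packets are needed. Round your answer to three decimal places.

Y = trial on which the fifth success occurs; negative binomial, r=5, p=0.883.
P(Y=6) = C(5,4) · p^5 · (1−p)^1
= 5 · 0.53679 · 0.117 = 0.31402

0.314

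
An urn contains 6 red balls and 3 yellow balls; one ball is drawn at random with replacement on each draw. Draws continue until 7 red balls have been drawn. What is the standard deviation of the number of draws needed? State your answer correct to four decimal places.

Y = total draws until the seventh success; negative binomial with r=7, p=0.666667.
SD(Y) = √[r(1−p)/p²] = √(5.250000) = 2.291288

2.2913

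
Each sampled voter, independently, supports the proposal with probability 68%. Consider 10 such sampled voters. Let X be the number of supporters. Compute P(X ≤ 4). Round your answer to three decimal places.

X ~ Binomial(10, 0.68); P(X ≤ 4) = Σ C(10,k) p^k (1−p)^(10−k) over k:
  k=0: C(10,0)·0.68^0·0.32^10 = 0.00001
  k=1: C(10,1)·0.68^1·0.32^9 = 0.00024
  k=2: C(10,2)·0.68^2·0.32^8 = 0.00229
  k=3: C(10,3)·0.68^3·0.32^7 = 0.01296
  k=4: C(10,4)·0.68^4·0.32^6 = 0.04821
Total = 0.06371

0.064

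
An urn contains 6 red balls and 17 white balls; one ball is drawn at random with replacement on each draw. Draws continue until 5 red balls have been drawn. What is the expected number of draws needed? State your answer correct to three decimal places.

Y = total draws until the fifth success; negative binomial with r=5, p=0.260870.
E[Y] = r / p = 5 / 0.260870 = 19.16667

19.167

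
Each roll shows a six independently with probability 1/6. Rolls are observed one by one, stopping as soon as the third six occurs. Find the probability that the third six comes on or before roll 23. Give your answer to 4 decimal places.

0.7627

Finishing within 23 rolls ⇔ at least 3 successes in the first 23. With X ~ Binomial(23, 0.166667), P(Y ≤ 23) = 1 − P(X ≤ 2).
  k=0: C(23,0)·0.166667^0·0.833333^23 = 0.015095
  k=1: C(23,1)·0.166667^1·0.833333^22 = 0.069437
  k=2: C(23,2)·0.166667^2·0.833333^21 = 0.152761
1 − 0.237292 = 0.762708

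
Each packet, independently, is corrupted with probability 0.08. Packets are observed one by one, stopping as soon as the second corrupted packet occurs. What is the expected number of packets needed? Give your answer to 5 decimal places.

25.00000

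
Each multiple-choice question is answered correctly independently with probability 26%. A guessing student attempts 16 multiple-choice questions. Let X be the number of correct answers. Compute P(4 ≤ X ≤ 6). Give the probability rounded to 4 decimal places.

X ~ Binomial(16, 0.26); P(4 ≤ X ≤ 6) = Σ C(16,k) p^k (1−p)^(16−k) over k:
  k=4: C(16,4)·0.26^4·0.74^12 = 0.224257
  k=5: C(16,5)·0.26^5·0.74^11 = 0.189103
  k=6: C(16,6)·0.26^6·0.74^10 = 0.121810
Total = 0.535169

0.5352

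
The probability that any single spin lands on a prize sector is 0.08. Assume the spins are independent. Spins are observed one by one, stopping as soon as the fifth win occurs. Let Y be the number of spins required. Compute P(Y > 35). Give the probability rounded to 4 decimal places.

0.8557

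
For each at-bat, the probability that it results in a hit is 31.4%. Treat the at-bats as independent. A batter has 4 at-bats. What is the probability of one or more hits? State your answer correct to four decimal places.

0.7785

P(at least one) = 1 − P(none) = 1 − (1 − 0.314)^4
= 1 − 0.221461 = 0.778539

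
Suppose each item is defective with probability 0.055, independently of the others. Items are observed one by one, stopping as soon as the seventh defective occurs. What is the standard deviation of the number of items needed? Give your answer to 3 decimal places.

46.763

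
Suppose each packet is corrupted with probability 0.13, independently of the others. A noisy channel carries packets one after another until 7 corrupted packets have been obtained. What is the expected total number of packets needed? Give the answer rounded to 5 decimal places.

53.84615

Y = total packets until the seventh success; negative binomial with r=7, p=0.13.
E[Y] = r / p = 7 / 0.13 = 53.8461538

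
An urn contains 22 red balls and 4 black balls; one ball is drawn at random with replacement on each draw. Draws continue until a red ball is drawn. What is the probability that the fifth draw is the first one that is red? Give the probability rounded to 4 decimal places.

0.0005

Geometric (trials to first success), p = 0.846154.
P(Y = 5) = (1−p)^4 · p = 0.0005602 · 0.846154 = 0.000474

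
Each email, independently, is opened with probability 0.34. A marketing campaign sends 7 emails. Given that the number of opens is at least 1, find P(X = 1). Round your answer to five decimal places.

X ~ Binomial(7, 0.34). Want P(X=1 | X≥1) = P(X=1) / P(X≥1).
P(X=1) = C(7,1)·0.34^1·0.66^6 = 0.1967164
P(X≥1) = 1 − 0.0545516 = 0.9454484
Ratio = 0.1967164 / 0.9454484 = 0.2080668

0.20807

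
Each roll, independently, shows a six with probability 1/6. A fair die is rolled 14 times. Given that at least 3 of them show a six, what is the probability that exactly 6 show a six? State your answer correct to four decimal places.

X ~ Binomial(14, 0.166667). Want P(X=6 | X≥3) = P(X=6) / P(X≥3).
P(X=6) = C(14,6)·0.166667^6·0.833333^8 = 0.014969
P(X≥3) = 1 − 0.077887 − 0.218082 − 0.283507 = 0.420524
Ratio = 0.014969 / 0.420524 = 0.035596

0.0356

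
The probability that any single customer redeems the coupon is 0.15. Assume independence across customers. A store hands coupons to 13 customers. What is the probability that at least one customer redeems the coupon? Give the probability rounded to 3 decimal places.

0.879

P(at least one) = 1 − P(none) = 1 − (1 − 0.15)^13
= 1 − 0.12091 = 0.87909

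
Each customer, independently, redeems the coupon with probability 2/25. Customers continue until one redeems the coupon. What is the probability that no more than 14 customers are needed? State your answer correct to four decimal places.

0.6888

Y = number of customers to the first success; geometric, p = 0.08.
P(Y ≤ 14) = 1 − (1−p)^14 = 1 − 0.311193 = 0.688807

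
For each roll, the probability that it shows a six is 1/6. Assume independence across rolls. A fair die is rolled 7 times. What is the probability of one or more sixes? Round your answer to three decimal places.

0.721

P(at least one) = 1 − P(none) = 1 − (1 − 0.166667)^7
= 1 − 0.27908 = 0.72092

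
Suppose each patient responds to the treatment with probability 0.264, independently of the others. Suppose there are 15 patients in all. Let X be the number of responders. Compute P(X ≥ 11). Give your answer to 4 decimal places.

0.0002

X ~ Binomial(15, 0.264); P(X ≥ 11) = Σ C(15,k) p^k (1−p)^(15−k) over k:
  k=11: C(15,11)·0.264^11·0.736^4 = 0.000174
  k=12: C(15,12)·0.264^12·0.736^3 = 0.000021
  k=13: C(15,13)·0.264^13·0.736^2 = 0.000002
  k=14: C(15,14)·0.264^14·0.736^1 = 0.000000
  k=15: C(15,15)·0.264^15·0.736^0 = 0.000000
Total = 0.000196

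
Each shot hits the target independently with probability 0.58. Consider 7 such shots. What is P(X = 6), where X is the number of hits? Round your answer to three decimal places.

0.112

X ~ Binomial(n=7, p=0.58).
P(X=6) = C(7,6) · p^6 · (1−p)^1
= 7 · 0.038069 · 0.42 = 0.11192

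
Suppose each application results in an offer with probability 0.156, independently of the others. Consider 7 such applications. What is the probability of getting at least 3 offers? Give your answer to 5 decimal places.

0.08136

X ~ Binomial(7, 0.156); P(X ≥ 3) = Σ C(7,k) p^k (1−p)^(7−k) over k:
  k=3: C(7,3)·0.156^3·0.844^4 = 0.0674236
  k=4: C(7,4)·0.156^4·0.844^3 = 0.0124622
  k=5: C(7,5)·0.156^5·0.844^2 = 0.0013821
  k=6: C(7,6)·0.156^6·0.844^1 = 0.0000852
  k=7: C(7,7)·0.156^7·0.844^0 = 0.0000022
Total = 0.0813552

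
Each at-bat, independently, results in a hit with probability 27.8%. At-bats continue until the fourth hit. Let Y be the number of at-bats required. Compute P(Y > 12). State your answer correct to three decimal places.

0.561

Needing more than 12 at-bats ⇔ fewer than 4 successes in the first 12. With X ~ Binomial(12, 0.278), P(Y > 12) = P(X ≤ 3).
  k=0: C(12,0)·0.278^0·0.722^12 = 0.02007
  k=1: C(12,1)·0.278^1·0.722^11 = 0.09271
  k=2: C(12,2)·0.278^2·0.722^10 = 0.19634
  k=3: C(12,3)·0.278^3·0.722^9 = 0.25199
P(X ≤ 3) = 0.56111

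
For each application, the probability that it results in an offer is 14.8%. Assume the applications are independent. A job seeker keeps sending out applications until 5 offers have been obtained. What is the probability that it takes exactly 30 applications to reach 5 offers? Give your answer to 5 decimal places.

0.03076

Y = trial on which the fifth success occurs; negative binomial, r=5, p=0.148.
P(Y=30) = C(29,4) · p^5 · (1−p)^25
= 23751 · 7.1008e-05 · 0.018239 = 0.0307596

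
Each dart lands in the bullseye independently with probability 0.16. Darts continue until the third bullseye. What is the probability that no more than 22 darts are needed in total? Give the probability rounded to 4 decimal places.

Finishing within 22 darts ⇔ at least 3 successes in the first 22. With X ~ Binomial(22, 0.16), P(Y ≤ 22) = 1 − P(X ≤ 2).
  k=0: C(22,0)·0.16^0·0.84^22 = 0.021585
  k=1: C(22,1)·0.16^1·0.84^21 = 0.090450
  k=2: C(22,2)·0.16^2·0.84^20 = 0.180900
1 − 0.292934 = 0.707066

0.7071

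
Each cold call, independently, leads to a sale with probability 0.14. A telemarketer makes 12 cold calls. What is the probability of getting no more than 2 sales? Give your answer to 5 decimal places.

X ~ Binomial(12, 0.14); P(X ≤ 2) = Σ C(12,k) p^k (1−p)^(12−k) over k:
  k=0: C(12,0)·0.14^0·0.86^12 = 0.1636746
  k=1: C(12,1)·0.14^1·0.86^11 = 0.3197365
  k=2: C(12,2)·0.14^2·0.86^10 = 0.2862757
Total = 0.7696869

0.76969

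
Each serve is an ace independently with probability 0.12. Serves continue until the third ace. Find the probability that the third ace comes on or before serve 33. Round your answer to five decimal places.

Finishing within 33 serves ⇔ at least 3 successes in the first 33. With X ~ Binomial(33, 0.12), P(Y ≤ 33) = 1 − P(X ≤ 2).
  k=0: C(33,0)·0.12^0·0.88^33 = 0.0147207
  k=1: C(33,1)·0.12^1·0.88^32 = 0.0662431
  k=2: C(33,2)·0.12^2·0.88^31 = 0.1445304
1 − 0.2254942 = 0.7745058

0.77451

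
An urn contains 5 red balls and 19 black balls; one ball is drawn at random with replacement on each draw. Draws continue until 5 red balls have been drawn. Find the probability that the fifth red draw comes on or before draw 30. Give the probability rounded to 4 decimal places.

Finishing within 30 draws ⇔ at least 5 successes in the first 30. With X ~ Binomial(30, 0.208333), P(Y ≤ 30) = 1 − P(X ≤ 4).
  k=0: C(30,0)·0.208333^0·0.791667^30 = 0.000904
  k=1: C(30,1)·0.208333^1·0.791667^29 = 0.007139
  k=2: C(30,2)·0.208333^2·0.791667^28 = 0.027239
  k=3: C(30,3)·0.208333^3·0.791667^27 = 0.066903
  k=4: C(30,4)·0.208333^4·0.791667^26 = 0.118841
1 − 0.221026 = 0.778974

0.7790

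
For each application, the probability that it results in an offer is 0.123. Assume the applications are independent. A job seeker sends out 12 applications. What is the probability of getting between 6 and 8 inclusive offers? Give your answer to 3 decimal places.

X ~ Binomial(12, 0.123); P(6 ≤ X ≤ 8) = Σ C(12,k) p^k (1−p)^(12−k) over k:
  k=6: C(12,6)·0.123^6·0.877^6 = 0.00146
  k=7: C(12,7)·0.123^7·0.877^5 = 0.00018
  k=8: C(12,8)·0.123^8·0.877^4 = 0.00002
Total = 0.00165

0.002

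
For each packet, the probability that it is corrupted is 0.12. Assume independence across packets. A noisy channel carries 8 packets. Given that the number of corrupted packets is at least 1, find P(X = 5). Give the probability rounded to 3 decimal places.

X ~ Binomial(8, 0.12). Want P(X=5 | X≥1) = P(X=5) / P(X≥1).
P(X=5) = C(8,5)·0.12^5·0.88^3 = 0.00095
P(X≥1) = 1 − 0.35963 = 0.64037
Ratio = 0.00095 / 0.64037 = 0.00148

0.001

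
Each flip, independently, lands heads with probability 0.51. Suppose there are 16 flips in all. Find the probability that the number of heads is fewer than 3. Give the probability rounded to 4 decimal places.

0.0016

X ~ Binomial(16, 0.51); P(X ≤ 2) = Σ C(16,k) p^k (1−p)^(16−k) over k:
  k=0: C(16,0)·0.51^0·0.49^16 = 0.000011
  k=1: C(16,1)·0.51^1·0.49^15 = 0.000184
  k=2: C(16,2)·0.51^2·0.49^14 = 0.001436
Total = 0.001631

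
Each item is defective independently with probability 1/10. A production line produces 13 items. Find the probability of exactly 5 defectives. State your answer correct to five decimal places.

0.00554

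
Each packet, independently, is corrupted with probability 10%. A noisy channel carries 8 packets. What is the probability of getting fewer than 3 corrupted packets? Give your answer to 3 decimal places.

0.962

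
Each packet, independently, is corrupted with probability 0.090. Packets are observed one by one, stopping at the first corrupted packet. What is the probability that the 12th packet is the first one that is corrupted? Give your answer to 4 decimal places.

0.0319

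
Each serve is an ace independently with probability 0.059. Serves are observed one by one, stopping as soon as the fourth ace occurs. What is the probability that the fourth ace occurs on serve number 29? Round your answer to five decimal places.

0.00868

Y = trial on which the fourth success occurs; negative binomial, r=4, p=0.059.
P(Y=29) = C(28,3) · p^4 · (1−p)^25
= 3276 · 1.2117e-05 · 0.21865 = 0.0086795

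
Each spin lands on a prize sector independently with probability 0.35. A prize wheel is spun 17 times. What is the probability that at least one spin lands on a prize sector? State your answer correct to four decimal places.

P(at least one) = 1 − P(none) = 1 − (1 − 0.35)^17
= 1 − 0.000660 = 0.999340

0.9993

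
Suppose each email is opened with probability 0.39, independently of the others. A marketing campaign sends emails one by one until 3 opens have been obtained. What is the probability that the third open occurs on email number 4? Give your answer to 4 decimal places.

0.1086

Y = trial on which the third success occurs; negative binomial, r=3, p=0.39.
P(Y=4) = C(3,2) · p^3 · (1−p)^1
= 3 · 0.059319 · 0.61 = 0.108554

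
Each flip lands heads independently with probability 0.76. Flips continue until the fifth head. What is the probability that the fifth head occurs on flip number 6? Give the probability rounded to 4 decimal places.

0.3043

Y = trial on which the fifth success occurs; negative binomial, r=5, p=0.76.
P(Y=6) = C(5,4) · p^5 · (1−p)^1
= 5 · 0.25355 · 0.24 = 0.304263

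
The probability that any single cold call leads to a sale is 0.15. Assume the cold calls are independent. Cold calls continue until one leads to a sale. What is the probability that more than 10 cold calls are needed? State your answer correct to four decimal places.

Y = number of cold calls to the first success; geometric, p = 0.15.
P(Y > 10) = P(first 10 all fail) = (1−p)^10 = 0.196874

0.1969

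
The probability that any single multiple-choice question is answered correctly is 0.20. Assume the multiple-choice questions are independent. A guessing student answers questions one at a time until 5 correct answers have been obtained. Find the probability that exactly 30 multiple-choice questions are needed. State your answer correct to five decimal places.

Y = trial on which the fifth success occurs; negative binomial, r=5, p=0.20.
P(Y=30) = C(29,4) · p^5 · (1−p)^25
= 23751 · 0.00032 · 0.0037779 = 0.0287132

0.02871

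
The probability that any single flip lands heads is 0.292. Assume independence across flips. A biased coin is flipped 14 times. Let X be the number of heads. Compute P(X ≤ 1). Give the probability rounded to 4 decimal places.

X ~ Binomial(14, 0.292); P(X ≤ 1) = Σ C(14,k) p^k (1−p)^(14−k) over k:
  k=0: C(14,0)·0.292^0·0.708^14 = 0.007952
  k=1: C(14,1)·0.292^1·0.708^13 = 0.045914
Total = 0.053866

0.0539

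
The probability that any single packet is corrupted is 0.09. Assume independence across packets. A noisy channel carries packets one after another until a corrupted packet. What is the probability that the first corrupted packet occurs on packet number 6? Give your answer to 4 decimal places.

Geometric (trials to first success), p = 0.09.
P(Y = 6) = (1−p)^5 · p = 0.62403 · 0.09 = 0.056163

0.0562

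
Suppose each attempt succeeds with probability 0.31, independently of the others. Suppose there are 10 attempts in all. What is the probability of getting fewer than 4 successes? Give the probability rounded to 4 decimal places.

0.6228

X ~ Binomial(10, 0.31); P(X ≤ 3) = Σ C(10,k) p^k (1−p)^(10−k) over k:
  k=0: C(10,0)·0.31^0·0.69^10 = 0.024462
  k=1: C(10,1)·0.31^1·0.69^9 = 0.109901
  k=2: C(10,2)·0.31^2·0.69^8 = 0.222192
  k=3: C(10,3)·0.31^3·0.69^7 = 0.266201
Total = 0.622757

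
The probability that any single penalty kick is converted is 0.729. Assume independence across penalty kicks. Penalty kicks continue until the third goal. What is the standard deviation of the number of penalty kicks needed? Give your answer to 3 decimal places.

Y = total penalty kicks until the third success; negative binomial with r=3, p=0.729.
SD(Y) = √[r(1−p)/p²] = √(1.52980) = 1.23685

1.237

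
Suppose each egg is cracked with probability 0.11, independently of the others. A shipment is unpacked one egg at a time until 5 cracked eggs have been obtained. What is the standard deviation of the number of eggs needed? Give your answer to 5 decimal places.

19.17729

Y = total eggs until the fifth success; negative binomial with r=5, p=0.11.
SD(Y) = √[r(1−p)/p²] = √(367.7685950) = 19.1772937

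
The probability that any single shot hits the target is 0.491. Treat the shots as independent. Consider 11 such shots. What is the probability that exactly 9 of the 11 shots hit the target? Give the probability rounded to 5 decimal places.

0.02363

X ~ Binomial(n=11, p=0.491).
P(X=9) = C(11,9) · p^9 · (1−p)^2
= 55 · 0.0016586 · 0.25908 = 0.0236337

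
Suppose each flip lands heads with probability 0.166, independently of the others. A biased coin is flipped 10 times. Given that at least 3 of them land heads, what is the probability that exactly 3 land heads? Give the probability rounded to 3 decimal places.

X ~ Binomial(10, 0.166). Want P(X=3 | X≥3) = P(X=3) / P(X≥3).
P(X=3) = C(10,3)·0.166^3·0.834^7 = 0.15405
P(X≥3) = 1 − 0.16280 − 0.32404 − 0.29024 = 0.22291
Ratio = 0.15405 / 0.22291 = 0.69108

0.691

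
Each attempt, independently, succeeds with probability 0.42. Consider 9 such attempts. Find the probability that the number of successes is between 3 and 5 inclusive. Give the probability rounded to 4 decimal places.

0.6806

X ~ Binomial(9, 0.42); P(3 ≤ X ≤ 5) = Σ C(9,k) p^k (1−p)^(9−k) over k:
  k=3: C(9,3)·0.42^3·0.58^6 = 0.236916
  k=4: C(9,4)·0.42^4·0.58^5 = 0.257340
  k=5: C(9,5)·0.42^5·0.58^4 = 0.186350
Total = 0.680606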